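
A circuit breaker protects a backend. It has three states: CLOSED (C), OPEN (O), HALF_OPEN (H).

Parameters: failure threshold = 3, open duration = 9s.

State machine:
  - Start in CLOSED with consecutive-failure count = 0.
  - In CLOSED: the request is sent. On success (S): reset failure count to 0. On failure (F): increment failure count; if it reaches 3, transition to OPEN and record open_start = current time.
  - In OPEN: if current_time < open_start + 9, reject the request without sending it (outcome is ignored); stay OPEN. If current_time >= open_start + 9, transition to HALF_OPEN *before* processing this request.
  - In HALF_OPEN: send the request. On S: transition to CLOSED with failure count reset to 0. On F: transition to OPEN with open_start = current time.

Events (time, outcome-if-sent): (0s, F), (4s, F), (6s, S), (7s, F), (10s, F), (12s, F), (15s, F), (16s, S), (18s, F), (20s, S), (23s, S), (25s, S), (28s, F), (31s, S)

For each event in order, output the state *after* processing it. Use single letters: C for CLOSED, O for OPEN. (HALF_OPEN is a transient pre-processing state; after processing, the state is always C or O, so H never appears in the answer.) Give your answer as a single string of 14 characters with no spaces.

State after each event:
  event#1 t=0s outcome=F: state=CLOSED
  event#2 t=4s outcome=F: state=CLOSED
  event#3 t=6s outcome=S: state=CLOSED
  event#4 t=7s outcome=F: state=CLOSED
  event#5 t=10s outcome=F: state=CLOSED
  event#6 t=12s outcome=F: state=OPEN
  event#7 t=15s outcome=F: state=OPEN
  event#8 t=16s outcome=S: state=OPEN
  event#9 t=18s outcome=F: state=OPEN
  event#10 t=20s outcome=S: state=OPEN
  event#11 t=23s outcome=S: state=CLOSED
  event#12 t=25s outcome=S: state=CLOSED
  event#13 t=28s outcome=F: state=CLOSED
  event#14 t=31s outcome=S: state=CLOSED

Answer: CCCCCOOOOOCCCC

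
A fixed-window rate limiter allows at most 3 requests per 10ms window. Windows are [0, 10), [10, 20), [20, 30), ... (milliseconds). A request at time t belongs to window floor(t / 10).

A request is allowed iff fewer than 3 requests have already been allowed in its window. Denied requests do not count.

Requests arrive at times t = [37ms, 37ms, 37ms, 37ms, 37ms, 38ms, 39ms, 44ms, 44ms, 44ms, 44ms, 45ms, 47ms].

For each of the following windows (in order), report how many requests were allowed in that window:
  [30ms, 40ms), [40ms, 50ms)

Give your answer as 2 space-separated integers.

Answer: 3 3

Derivation:
Processing requests:
  req#1 t=37ms (window 3): ALLOW
  req#2 t=37ms (window 3): ALLOW
  req#3 t=37ms (window 3): ALLOW
  req#4 t=37ms (window 3): DENY
  req#5 t=37ms (window 3): DENY
  req#6 t=38ms (window 3): DENY
  req#7 t=39ms (window 3): DENY
  req#8 t=44ms (window 4): ALLOW
  req#9 t=44ms (window 4): ALLOW
  req#10 t=44ms (window 4): ALLOW
  req#11 t=44ms (window 4): DENY
  req#12 t=45ms (window 4): DENY
  req#13 t=47ms (window 4): DENY

Allowed counts by window: 3 3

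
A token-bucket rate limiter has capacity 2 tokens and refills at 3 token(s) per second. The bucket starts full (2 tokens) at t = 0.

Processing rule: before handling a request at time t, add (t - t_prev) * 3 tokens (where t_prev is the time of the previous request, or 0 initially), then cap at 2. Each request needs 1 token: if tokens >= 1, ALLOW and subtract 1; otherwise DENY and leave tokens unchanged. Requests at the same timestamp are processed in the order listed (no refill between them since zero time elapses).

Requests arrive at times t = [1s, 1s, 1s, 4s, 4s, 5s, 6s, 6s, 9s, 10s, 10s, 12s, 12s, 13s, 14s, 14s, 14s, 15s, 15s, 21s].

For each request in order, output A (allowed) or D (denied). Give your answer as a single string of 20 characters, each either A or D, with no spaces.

Answer: AADAAAAAAAAAAAAADAAA

Derivation:
Simulating step by step:
  req#1 t=1s: ALLOW
  req#2 t=1s: ALLOW
  req#3 t=1s: DENY
  req#4 t=4s: ALLOW
  req#5 t=4s: ALLOW
  req#6 t=5s: ALLOW
  req#7 t=6s: ALLOW
  req#8 t=6s: ALLOW
  req#9 t=9s: ALLOW
  req#10 t=10s: ALLOW
  req#11 t=10s: ALLOW
  req#12 t=12s: ALLOW
  req#13 t=12s: ALLOW
  req#14 t=13s: ALLOW
  req#15 t=14s: ALLOW
  req#16 t=14s: ALLOW
  req#17 t=14s: DENY
  req#18 t=15s: ALLOW
  req#19 t=15s: ALLOW
  req#20 t=21s: ALLOW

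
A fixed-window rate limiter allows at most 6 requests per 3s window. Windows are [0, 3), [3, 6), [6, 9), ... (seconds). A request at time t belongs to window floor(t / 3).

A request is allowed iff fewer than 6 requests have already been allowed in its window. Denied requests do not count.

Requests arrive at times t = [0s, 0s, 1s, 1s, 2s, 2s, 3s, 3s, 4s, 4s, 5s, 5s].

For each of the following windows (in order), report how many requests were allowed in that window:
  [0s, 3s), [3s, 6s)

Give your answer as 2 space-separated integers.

Processing requests:
  req#1 t=0s (window 0): ALLOW
  req#2 t=0s (window 0): ALLOW
  req#3 t=1s (window 0): ALLOW
  req#4 t=1s (window 0): ALLOW
  req#5 t=2s (window 0): ALLOW
  req#6 t=2s (window 0): ALLOW
  req#7 t=3s (window 1): ALLOW
  req#8 t=3s (window 1): ALLOW
  req#9 t=4s (window 1): ALLOW
  req#10 t=4s (window 1): ALLOW
  req#11 t=5s (window 1): ALLOW
  req#12 t=5s (window 1): ALLOW

Allowed counts by window: 6 6

Answer: 6 6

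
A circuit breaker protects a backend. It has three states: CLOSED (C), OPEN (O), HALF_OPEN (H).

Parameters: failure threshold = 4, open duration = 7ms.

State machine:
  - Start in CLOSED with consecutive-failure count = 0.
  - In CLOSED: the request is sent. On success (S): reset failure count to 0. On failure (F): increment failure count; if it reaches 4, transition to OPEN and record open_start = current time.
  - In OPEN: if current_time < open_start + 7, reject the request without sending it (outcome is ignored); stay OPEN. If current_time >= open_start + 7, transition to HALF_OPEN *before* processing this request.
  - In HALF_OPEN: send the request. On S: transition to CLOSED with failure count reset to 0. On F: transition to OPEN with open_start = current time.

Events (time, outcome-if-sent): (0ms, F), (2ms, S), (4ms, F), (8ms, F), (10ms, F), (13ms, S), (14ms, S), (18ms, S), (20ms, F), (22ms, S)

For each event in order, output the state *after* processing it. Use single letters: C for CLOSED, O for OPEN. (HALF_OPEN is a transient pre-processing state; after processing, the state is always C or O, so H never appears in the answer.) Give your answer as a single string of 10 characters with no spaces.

State after each event:
  event#1 t=0ms outcome=F: state=CLOSED
  event#2 t=2ms outcome=S: state=CLOSED
  event#3 t=4ms outcome=F: state=CLOSED
  event#4 t=8ms outcome=F: state=CLOSED
  event#5 t=10ms outcome=F: state=CLOSED
  event#6 t=13ms outcome=S: state=CLOSED
  event#7 t=14ms outcome=S: state=CLOSED
  event#8 t=18ms outcome=S: state=CLOSED
  event#9 t=20ms outcome=F: state=CLOSED
  event#10 t=22ms outcome=S: state=CLOSED

Answer: CCCCCCCCCC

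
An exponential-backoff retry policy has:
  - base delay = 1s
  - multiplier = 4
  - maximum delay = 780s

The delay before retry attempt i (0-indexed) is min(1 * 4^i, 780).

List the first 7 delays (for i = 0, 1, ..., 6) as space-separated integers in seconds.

Answer: 1 4 16 64 256 780 780

Derivation:
Computing each delay:
  i=0: min(1*4^0, 780) = 1
  i=1: min(1*4^1, 780) = 4
  i=2: min(1*4^2, 780) = 16
  i=3: min(1*4^3, 780) = 64
  i=4: min(1*4^4, 780) = 256
  i=5: min(1*4^5, 780) = 780
  i=6: min(1*4^6, 780) = 780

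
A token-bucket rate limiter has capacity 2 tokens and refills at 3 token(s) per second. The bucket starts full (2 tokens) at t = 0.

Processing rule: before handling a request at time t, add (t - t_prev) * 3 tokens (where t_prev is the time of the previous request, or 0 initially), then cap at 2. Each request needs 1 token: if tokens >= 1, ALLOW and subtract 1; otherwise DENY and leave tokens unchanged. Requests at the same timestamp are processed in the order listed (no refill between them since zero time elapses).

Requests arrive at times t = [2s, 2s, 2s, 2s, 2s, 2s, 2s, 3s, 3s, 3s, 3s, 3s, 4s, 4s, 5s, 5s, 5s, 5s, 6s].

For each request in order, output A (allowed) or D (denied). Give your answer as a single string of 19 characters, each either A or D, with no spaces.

Answer: AADDDDDAADDDAAAADDA

Derivation:
Simulating step by step:
  req#1 t=2s: ALLOW
  req#2 t=2s: ALLOW
  req#3 t=2s: DENY
  req#4 t=2s: DENY
  req#5 t=2s: DENY
  req#6 t=2s: DENY
  req#7 t=2s: DENY
  req#8 t=3s: ALLOW
  req#9 t=3s: ALLOW
  req#10 t=3s: DENY
  req#11 t=3s: DENY
  req#12 t=3s: DENY
  req#13 t=4s: ALLOW
  req#14 t=4s: ALLOW
  req#15 t=5s: ALLOW
  req#16 t=5s: ALLOW
  req#17 t=5s: DENY
  req#18 t=5s: DENY
  req#19 t=6s: ALLOW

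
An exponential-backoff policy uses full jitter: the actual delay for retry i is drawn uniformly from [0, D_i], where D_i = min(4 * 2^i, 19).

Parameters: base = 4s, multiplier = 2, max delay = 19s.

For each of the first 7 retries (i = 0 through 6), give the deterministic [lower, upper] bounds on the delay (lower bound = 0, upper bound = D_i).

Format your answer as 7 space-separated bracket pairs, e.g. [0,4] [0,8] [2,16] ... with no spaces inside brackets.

Computing bounds per retry:
  i=0: D_i=min(4*2^0,19)=4, bounds=[0,4]
  i=1: D_i=min(4*2^1,19)=8, bounds=[0,8]
  i=2: D_i=min(4*2^2,19)=16, bounds=[0,16]
  i=3: D_i=min(4*2^3,19)=19, bounds=[0,19]
  i=4: D_i=min(4*2^4,19)=19, bounds=[0,19]
  i=5: D_i=min(4*2^5,19)=19, bounds=[0,19]
  i=6: D_i=min(4*2^6,19)=19, bounds=[0,19]

Answer: [0,4] [0,8] [0,16] [0,19] [0,19] [0,19] [0,19]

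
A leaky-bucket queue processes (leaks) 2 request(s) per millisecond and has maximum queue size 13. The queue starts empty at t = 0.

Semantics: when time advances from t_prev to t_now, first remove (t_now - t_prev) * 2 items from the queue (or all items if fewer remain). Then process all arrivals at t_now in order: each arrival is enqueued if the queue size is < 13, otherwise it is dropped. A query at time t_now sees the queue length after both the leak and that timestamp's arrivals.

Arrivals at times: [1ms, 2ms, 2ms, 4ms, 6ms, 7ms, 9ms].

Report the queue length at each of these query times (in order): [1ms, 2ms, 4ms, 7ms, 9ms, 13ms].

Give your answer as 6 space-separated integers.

Queue lengths at query times:
  query t=1ms: backlog = 1
  query t=2ms: backlog = 2
  query t=4ms: backlog = 1
  query t=7ms: backlog = 1
  query t=9ms: backlog = 1
  query t=13ms: backlog = 0

Answer: 1 2 1 1 1 0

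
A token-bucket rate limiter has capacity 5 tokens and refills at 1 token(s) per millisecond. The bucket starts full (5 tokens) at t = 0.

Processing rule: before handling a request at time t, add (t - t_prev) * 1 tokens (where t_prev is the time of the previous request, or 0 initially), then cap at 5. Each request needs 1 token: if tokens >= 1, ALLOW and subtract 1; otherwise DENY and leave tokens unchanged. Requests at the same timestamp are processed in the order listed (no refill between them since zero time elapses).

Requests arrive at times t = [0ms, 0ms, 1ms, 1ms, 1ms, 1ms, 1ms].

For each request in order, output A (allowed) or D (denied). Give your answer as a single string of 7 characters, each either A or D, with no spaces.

Simulating step by step:
  req#1 t=0ms: ALLOW
  req#2 t=0ms: ALLOW
  req#3 t=1ms: ALLOW
  req#4 t=1ms: ALLOW
  req#5 t=1ms: ALLOW
  req#6 t=1ms: ALLOW
  req#7 t=1ms: DENY

Answer: AAAAAAD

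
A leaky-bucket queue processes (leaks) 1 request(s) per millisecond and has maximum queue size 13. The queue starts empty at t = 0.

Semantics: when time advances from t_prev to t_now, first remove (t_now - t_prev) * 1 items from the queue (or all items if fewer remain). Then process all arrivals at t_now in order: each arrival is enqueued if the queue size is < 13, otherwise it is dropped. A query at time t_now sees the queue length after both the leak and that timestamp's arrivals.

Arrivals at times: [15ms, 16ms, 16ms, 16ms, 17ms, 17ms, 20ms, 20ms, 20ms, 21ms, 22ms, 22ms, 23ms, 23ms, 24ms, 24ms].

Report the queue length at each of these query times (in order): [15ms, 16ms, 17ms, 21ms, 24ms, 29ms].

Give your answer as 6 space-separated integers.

Queue lengths at query times:
  query t=15ms: backlog = 1
  query t=16ms: backlog = 3
  query t=17ms: backlog = 4
  query t=21ms: backlog = 4
  query t=24ms: backlog = 7
  query t=29ms: backlog = 2

Answer: 1 3 4 4 7 2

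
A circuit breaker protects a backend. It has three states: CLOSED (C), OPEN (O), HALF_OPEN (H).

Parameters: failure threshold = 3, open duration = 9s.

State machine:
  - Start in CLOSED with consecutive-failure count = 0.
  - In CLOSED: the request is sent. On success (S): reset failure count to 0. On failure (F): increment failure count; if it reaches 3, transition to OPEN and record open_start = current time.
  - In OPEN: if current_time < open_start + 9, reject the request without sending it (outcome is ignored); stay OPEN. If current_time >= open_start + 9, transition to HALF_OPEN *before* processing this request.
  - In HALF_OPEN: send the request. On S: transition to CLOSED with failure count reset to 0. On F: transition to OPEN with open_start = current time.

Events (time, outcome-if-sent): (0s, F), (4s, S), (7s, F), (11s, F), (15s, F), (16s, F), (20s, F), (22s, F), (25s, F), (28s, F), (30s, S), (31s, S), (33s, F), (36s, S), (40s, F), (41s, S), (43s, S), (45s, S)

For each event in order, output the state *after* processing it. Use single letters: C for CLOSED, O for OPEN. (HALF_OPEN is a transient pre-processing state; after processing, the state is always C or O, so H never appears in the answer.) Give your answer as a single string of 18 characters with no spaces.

State after each event:
  event#1 t=0s outcome=F: state=CLOSED
  event#2 t=4s outcome=S: state=CLOSED
  event#3 t=7s outcome=F: state=CLOSED
  event#4 t=11s outcome=F: state=CLOSED
  event#5 t=15s outcome=F: state=OPEN
  event#6 t=16s outcome=F: state=OPEN
  event#7 t=20s outcome=F: state=OPEN
  event#8 t=22s outcome=F: state=OPEN
  event#9 t=25s outcome=F: state=OPEN
  event#10 t=28s outcome=F: state=OPEN
  event#11 t=30s outcome=S: state=OPEN
  event#12 t=31s outcome=S: state=OPEN
  event#13 t=33s outcome=F: state=OPEN
  event#14 t=36s outcome=S: state=CLOSED
  event#15 t=40s outcome=F: state=CLOSED
  event#16 t=41s outcome=S: state=CLOSED
  event#17 t=43s outcome=S: state=CLOSED
  event#18 t=45s outcome=S: state=CLOSED

Answer: CCCCOOOOOOOOOCCCCC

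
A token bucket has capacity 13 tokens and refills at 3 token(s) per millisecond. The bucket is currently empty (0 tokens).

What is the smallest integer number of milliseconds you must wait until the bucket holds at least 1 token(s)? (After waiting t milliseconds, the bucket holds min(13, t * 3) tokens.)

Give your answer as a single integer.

Need t * 3 >= 1, so t >= 1/3.
Smallest integer t = ceil(1/3) = 1.

Answer: 1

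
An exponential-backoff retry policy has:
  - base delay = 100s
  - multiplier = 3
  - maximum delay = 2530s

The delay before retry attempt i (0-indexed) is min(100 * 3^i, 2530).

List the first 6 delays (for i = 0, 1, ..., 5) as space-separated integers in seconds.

Answer: 100 300 900 2530 2530 2530

Derivation:
Computing each delay:
  i=0: min(100*3^0, 2530) = 100
  i=1: min(100*3^1, 2530) = 300
  i=2: min(100*3^2, 2530) = 900
  i=3: min(100*3^3, 2530) = 2530
  i=4: min(100*3^4, 2530) = 2530
  i=5: min(100*3^5, 2530) = 2530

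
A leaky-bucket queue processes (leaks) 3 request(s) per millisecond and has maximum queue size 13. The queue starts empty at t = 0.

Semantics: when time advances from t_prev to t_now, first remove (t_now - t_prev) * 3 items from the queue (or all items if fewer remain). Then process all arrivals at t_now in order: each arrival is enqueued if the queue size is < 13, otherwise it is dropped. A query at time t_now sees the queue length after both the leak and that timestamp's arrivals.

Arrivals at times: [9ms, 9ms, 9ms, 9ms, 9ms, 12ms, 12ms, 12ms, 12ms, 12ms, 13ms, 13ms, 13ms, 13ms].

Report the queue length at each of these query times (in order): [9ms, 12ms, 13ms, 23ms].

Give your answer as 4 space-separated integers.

Answer: 5 5 6 0

Derivation:
Queue lengths at query times:
  query t=9ms: backlog = 5
  query t=12ms: backlog = 5
  query t=13ms: backlog = 6
  query t=23ms: backlog = 0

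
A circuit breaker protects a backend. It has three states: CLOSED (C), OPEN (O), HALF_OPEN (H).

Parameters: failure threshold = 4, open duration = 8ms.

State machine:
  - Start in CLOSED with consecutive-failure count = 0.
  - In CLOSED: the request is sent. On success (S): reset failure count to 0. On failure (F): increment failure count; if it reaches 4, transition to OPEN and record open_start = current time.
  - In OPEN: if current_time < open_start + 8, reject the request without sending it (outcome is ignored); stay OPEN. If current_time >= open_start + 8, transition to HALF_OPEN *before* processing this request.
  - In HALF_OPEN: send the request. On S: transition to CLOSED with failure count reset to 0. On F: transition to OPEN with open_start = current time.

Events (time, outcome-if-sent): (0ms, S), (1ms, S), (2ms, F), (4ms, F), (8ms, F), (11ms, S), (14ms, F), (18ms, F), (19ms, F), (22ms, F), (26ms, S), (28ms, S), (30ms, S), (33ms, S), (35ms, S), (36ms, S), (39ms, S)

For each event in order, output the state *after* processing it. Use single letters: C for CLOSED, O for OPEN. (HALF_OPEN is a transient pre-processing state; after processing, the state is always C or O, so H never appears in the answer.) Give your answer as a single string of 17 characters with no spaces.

Answer: CCCCCCCCCOOOCCCCC

Derivation:
State after each event:
  event#1 t=0ms outcome=S: state=CLOSED
  event#2 t=1ms outcome=S: state=CLOSED
  event#3 t=2ms outcome=F: state=CLOSED
  event#4 t=4ms outcome=F: state=CLOSED
  event#5 t=8ms outcome=F: state=CLOSED
  event#6 t=11ms outcome=S: state=CLOSED
  event#7 t=14ms outcome=F: state=CLOSED
  event#8 t=18ms outcome=F: state=CLOSED
  event#9 t=19ms outcome=F: state=CLOSED
  event#10 t=22ms outcome=F: state=OPEN
  event#11 t=26ms outcome=S: state=OPEN
  event#12 t=28ms outcome=S: state=OPEN
  event#13 t=30ms outcome=S: state=CLOSED
  event#14 t=33ms outcome=S: state=CLOSED
  event#15 t=35ms outcome=S: state=CLOSED
  event#16 t=36ms outcome=S: state=CLOSED
  event#17 t=39ms outcome=S: state=CLOSED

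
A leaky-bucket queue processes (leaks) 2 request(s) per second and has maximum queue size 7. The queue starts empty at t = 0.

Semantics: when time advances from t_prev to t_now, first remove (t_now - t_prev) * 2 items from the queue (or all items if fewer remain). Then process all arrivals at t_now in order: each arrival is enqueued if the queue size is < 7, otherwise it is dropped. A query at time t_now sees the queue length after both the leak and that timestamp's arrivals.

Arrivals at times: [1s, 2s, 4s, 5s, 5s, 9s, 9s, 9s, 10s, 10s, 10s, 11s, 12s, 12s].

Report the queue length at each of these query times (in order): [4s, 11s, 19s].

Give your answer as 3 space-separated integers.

Queue lengths at query times:
  query t=4s: backlog = 1
  query t=11s: backlog = 3
  query t=19s: backlog = 0

Answer: 1 3 0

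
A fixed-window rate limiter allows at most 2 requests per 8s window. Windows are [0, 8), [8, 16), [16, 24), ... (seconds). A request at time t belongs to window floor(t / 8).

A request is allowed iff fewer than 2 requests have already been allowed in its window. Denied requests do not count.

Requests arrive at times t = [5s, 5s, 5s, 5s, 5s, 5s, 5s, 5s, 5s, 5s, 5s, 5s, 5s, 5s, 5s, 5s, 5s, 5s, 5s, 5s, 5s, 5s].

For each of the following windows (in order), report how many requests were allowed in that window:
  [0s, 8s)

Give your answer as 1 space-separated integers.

Processing requests:
  req#1 t=5s (window 0): ALLOW
  req#2 t=5s (window 0): ALLOW
  req#3 t=5s (window 0): DENY
  req#4 t=5s (window 0): DENY
  req#5 t=5s (window 0): DENY
  req#6 t=5s (window 0): DENY
  req#7 t=5s (window 0): DENY
  req#8 t=5s (window 0): DENY
  req#9 t=5s (window 0): DENY
  req#10 t=5s (window 0): DENY
  req#11 t=5s (window 0): DENY
  req#12 t=5s (window 0): DENY
  req#13 t=5s (window 0): DENY
  req#14 t=5s (window 0): DENY
  req#15 t=5s (window 0): DENY
  req#16 t=5s (window 0): DENY
  req#17 t=5s (window 0): DENY
  req#18 t=5s (window 0): DENY
  req#19 t=5s (window 0): DENY
  req#20 t=5s (window 0): DENY
  req#21 t=5s (window 0): DENY
  req#22 t=5s (window 0): DENY

Allowed counts by window: 2

Answer: 2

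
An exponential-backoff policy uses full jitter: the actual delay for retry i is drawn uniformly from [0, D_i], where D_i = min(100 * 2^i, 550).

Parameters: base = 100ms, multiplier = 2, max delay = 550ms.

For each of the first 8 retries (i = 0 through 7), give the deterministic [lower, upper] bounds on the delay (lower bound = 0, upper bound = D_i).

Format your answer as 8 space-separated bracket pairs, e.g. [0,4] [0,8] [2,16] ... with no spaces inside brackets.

Computing bounds per retry:
  i=0: D_i=min(100*2^0,550)=100, bounds=[0,100]
  i=1: D_i=min(100*2^1,550)=200, bounds=[0,200]
  i=2: D_i=min(100*2^2,550)=400, bounds=[0,400]
  i=3: D_i=min(100*2^3,550)=550, bounds=[0,550]
  i=4: D_i=min(100*2^4,550)=550, bounds=[0,550]
  i=5: D_i=min(100*2^5,550)=550, bounds=[0,550]
  i=6: D_i=min(100*2^6,550)=550, bounds=[0,550]
  i=7: D_i=min(100*2^7,550)=550, bounds=[0,550]

Answer: [0,100] [0,200] [0,400] [0,550] [0,550] [0,550] [0,550] [0,550]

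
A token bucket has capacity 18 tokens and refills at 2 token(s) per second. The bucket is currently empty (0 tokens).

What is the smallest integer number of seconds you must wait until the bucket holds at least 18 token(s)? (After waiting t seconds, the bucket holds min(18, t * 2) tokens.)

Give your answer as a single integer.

Need t * 2 >= 18, so t >= 18/2.
Smallest integer t = ceil(18/2) = 9.

Answer: 9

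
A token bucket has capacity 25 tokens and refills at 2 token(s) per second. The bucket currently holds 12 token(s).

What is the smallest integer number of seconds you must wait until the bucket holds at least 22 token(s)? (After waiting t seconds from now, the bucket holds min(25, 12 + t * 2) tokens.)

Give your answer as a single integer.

Answer: 5

Derivation:
Need 12 + t * 2 >= 22, so t >= 10/2.
Smallest integer t = ceil(10/2) = 5.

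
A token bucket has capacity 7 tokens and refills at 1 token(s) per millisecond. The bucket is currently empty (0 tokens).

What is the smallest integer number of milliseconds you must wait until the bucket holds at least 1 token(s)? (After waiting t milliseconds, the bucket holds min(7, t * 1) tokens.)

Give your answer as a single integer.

Answer: 1

Derivation:
Need t * 1 >= 1, so t >= 1/1.
Smallest integer t = ceil(1/1) = 1.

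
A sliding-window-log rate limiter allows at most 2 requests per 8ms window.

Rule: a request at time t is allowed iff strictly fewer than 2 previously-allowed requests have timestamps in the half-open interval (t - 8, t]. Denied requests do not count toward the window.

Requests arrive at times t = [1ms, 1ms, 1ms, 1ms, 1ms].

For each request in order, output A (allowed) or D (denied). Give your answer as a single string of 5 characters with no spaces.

Answer: AADDD

Derivation:
Tracking allowed requests in the window:
  req#1 t=1ms: ALLOW
  req#2 t=1ms: ALLOW
  req#3 t=1ms: DENY
  req#4 t=1ms: DENY
  req#5 t=1ms: DENY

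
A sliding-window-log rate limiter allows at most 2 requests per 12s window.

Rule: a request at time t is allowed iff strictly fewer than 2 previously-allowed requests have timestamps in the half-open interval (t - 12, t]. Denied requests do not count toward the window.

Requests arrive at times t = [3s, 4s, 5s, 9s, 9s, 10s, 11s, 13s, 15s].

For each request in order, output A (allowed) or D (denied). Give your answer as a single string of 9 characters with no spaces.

Tracking allowed requests in the window:
  req#1 t=3s: ALLOW
  req#2 t=4s: ALLOW
  req#3 t=5s: DENY
  req#4 t=9s: DENY
  req#5 t=9s: DENY
  req#6 t=10s: DENY
  req#7 t=11s: DENY
  req#8 t=13s: DENY
  req#9 t=15s: ALLOW

Answer: AADDDDDDA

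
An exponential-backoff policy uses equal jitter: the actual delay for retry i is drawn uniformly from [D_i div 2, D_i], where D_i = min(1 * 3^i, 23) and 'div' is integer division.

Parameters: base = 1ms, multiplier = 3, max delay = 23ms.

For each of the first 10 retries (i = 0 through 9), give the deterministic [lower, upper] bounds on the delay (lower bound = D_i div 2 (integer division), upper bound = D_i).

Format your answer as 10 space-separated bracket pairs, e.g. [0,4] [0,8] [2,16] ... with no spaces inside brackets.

Computing bounds per retry:
  i=0: D_i=min(1*3^0,23)=1, bounds=[0,1]
  i=1: D_i=min(1*3^1,23)=3, bounds=[1,3]
  i=2: D_i=min(1*3^2,23)=9, bounds=[4,9]
  i=3: D_i=min(1*3^3,23)=23, bounds=[11,23]
  i=4: D_i=min(1*3^4,23)=23, bounds=[11,23]
  i=5: D_i=min(1*3^5,23)=23, bounds=[11,23]
  i=6: D_i=min(1*3^6,23)=23, bounds=[11,23]
  i=7: D_i=min(1*3^7,23)=23, bounds=[11,23]
  i=8: D_i=min(1*3^8,23)=23, bounds=[11,23]
  i=9: D_i=min(1*3^9,23)=23, bounds=[11,23]

Answer: [0,1] [1,3] [4,9] [11,23] [11,23] [11,23] [11,23] [11,23] [11,23] [11,23]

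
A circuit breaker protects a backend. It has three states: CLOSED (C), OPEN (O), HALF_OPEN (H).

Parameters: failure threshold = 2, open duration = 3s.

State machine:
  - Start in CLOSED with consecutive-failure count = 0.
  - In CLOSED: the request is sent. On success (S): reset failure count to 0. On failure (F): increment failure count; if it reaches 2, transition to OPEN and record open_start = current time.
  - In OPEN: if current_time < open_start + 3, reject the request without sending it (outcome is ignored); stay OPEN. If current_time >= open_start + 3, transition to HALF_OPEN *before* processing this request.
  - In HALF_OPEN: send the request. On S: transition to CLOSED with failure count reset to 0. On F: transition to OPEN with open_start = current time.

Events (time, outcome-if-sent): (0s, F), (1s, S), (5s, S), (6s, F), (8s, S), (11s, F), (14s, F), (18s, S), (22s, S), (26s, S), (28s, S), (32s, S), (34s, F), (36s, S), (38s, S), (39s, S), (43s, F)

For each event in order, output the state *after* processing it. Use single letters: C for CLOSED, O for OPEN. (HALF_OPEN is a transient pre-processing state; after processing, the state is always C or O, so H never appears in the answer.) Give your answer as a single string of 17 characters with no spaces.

Answer: CCCCCCOCCCCCCCCCC

Derivation:
State after each event:
  event#1 t=0s outcome=F: state=CLOSED
  event#2 t=1s outcome=S: state=CLOSED
  event#3 t=5s outcome=S: state=CLOSED
  event#4 t=6s outcome=F: state=CLOSED
  event#5 t=8s outcome=S: state=CLOSED
  event#6 t=11s outcome=F: state=CLOSED
  event#7 t=14s outcome=F: state=OPEN
  event#8 t=18s outcome=S: state=CLOSED
  event#9 t=22s outcome=S: state=CLOSED
  event#10 t=26s outcome=S: state=CLOSED
  event#11 t=28s outcome=S: state=CLOSED
  event#12 t=32s outcome=S: state=CLOSED
  event#13 t=34s outcome=F: state=CLOSED
  event#14 t=36s outcome=S: state=CLOSED
  event#15 t=38s outcome=S: state=CLOSED
  event#16 t=39s outcome=S: state=CLOSED
  event#17 t=43s outcome=F: state=CLOSED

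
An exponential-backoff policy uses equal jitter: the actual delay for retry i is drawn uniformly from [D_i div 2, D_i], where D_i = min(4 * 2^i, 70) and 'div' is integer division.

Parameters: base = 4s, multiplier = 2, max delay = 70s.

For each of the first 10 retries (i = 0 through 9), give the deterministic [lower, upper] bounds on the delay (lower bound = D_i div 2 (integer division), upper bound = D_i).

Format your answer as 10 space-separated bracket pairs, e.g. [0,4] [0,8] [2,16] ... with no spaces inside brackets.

Computing bounds per retry:
  i=0: D_i=min(4*2^0,70)=4, bounds=[2,4]
  i=1: D_i=min(4*2^1,70)=8, bounds=[4,8]
  i=2: D_i=min(4*2^2,70)=16, bounds=[8,16]
  i=3: D_i=min(4*2^3,70)=32, bounds=[16,32]
  i=4: D_i=min(4*2^4,70)=64, bounds=[32,64]
  i=5: D_i=min(4*2^5,70)=70, bounds=[35,70]
  i=6: D_i=min(4*2^6,70)=70, bounds=[35,70]
  i=7: D_i=min(4*2^7,70)=70, bounds=[35,70]
  i=8: D_i=min(4*2^8,70)=70, bounds=[35,70]
  i=9: D_i=min(4*2^9,70)=70, bounds=[35,70]

Answer: [2,4] [4,8] [8,16] [16,32] [32,64] [35,70] [35,70] [35,70] [35,70] [35,70]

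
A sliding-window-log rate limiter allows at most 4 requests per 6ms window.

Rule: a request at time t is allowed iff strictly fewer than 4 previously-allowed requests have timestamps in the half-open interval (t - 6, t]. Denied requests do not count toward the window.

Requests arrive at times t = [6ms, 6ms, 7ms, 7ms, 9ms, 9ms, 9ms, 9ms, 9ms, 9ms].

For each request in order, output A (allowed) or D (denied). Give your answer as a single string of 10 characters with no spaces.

Tracking allowed requests in the window:
  req#1 t=6ms: ALLOW
  req#2 t=6ms: ALLOW
  req#3 t=7ms: ALLOW
  req#4 t=7ms: ALLOW
  req#5 t=9ms: DENY
  req#6 t=9ms: DENY
  req#7 t=9ms: DENY
  req#8 t=9ms: DENY
  req#9 t=9ms: DENY
  req#10 t=9ms: DENY

Answer: AAAADDDDDD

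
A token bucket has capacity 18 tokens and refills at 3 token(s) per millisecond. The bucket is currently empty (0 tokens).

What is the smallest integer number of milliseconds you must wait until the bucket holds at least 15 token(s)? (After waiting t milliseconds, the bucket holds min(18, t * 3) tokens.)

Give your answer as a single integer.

Need t * 3 >= 15, so t >= 15/3.
Smallest integer t = ceil(15/3) = 5.

Answer: 5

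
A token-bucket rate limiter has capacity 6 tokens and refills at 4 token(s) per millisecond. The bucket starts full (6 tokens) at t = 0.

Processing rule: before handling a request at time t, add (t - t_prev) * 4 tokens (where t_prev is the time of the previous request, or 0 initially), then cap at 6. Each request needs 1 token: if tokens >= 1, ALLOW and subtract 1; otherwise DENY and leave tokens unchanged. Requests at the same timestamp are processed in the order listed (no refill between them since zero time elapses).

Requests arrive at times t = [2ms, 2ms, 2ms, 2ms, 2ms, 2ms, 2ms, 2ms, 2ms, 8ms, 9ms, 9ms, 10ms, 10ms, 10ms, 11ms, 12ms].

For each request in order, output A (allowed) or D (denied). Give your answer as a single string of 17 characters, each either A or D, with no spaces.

Answer: AAAAAADDDAAAAAAAA

Derivation:
Simulating step by step:
  req#1 t=2ms: ALLOW
  req#2 t=2ms: ALLOW
  req#3 t=2ms: ALLOW
  req#4 t=2ms: ALLOW
  req#5 t=2ms: ALLOW
  req#6 t=2ms: ALLOW
  req#7 t=2ms: DENY
  req#8 t=2ms: DENY
  req#9 t=2ms: DENY
  req#10 t=8ms: ALLOW
  req#11 t=9ms: ALLOW
  req#12 t=9ms: ALLOW
  req#13 t=10ms: ALLOW
  req#14 t=10ms: ALLOW
  req#15 t=10ms: ALLOW
  req#16 t=11ms: ALLOW
  req#17 t=12ms: ALLOW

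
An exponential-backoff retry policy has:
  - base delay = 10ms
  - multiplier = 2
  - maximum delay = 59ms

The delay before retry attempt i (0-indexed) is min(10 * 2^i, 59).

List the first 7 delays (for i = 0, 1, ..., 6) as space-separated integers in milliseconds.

Answer: 10 20 40 59 59 59 59

Derivation:
Computing each delay:
  i=0: min(10*2^0, 59) = 10
  i=1: min(10*2^1, 59) = 20
  i=2: min(10*2^2, 59) = 40
  i=3: min(10*2^3, 59) = 59
  i=4: min(10*2^4, 59) = 59
  i=5: min(10*2^5, 59) = 59
  i=6: min(10*2^6, 59) = 59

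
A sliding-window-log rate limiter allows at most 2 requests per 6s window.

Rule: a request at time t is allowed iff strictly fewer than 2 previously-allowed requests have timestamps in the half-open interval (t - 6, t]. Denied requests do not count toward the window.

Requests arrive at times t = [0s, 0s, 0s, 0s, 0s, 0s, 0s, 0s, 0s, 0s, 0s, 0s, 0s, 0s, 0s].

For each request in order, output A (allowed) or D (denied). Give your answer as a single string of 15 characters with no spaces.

Tracking allowed requests in the window:
  req#1 t=0s: ALLOW
  req#2 t=0s: ALLOW
  req#3 t=0s: DENY
  req#4 t=0s: DENY
  req#5 t=0s: DENY
  req#6 t=0s: DENY
  req#7 t=0s: DENY
  req#8 t=0s: DENY
  req#9 t=0s: DENY
  req#10 t=0s: DENY
  req#11 t=0s: DENY
  req#12 t=0s: DENY
  req#13 t=0s: DENY
  req#14 t=0s: DENY
  req#15 t=0s: DENY

Answer: AADDDDDDDDDDDDD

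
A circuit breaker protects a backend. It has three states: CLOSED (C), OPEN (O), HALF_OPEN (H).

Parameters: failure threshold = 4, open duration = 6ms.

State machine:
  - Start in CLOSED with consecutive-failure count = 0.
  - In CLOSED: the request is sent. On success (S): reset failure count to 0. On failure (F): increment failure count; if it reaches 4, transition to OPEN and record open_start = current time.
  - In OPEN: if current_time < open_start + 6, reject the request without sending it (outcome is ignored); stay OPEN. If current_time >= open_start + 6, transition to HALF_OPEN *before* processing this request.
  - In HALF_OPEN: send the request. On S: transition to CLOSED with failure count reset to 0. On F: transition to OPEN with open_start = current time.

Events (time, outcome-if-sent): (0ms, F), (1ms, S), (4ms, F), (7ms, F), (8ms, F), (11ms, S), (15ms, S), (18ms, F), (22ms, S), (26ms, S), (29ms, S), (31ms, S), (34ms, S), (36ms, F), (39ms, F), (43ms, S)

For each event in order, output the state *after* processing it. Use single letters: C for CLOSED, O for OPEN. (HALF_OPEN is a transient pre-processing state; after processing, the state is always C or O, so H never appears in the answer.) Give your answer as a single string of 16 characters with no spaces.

Answer: CCCCCCCCCCCCCCCC

Derivation:
State after each event:
  event#1 t=0ms outcome=F: state=CLOSED
  event#2 t=1ms outcome=S: state=CLOSED
  event#3 t=4ms outcome=F: state=CLOSED
  event#4 t=7ms outcome=F: state=CLOSED
  event#5 t=8ms outcome=F: state=CLOSED
  event#6 t=11ms outcome=S: state=CLOSED
  event#7 t=15ms outcome=S: state=CLOSED
  event#8 t=18ms outcome=F: state=CLOSED
  event#9 t=22ms outcome=S: state=CLOSED
  event#10 t=26ms outcome=S: state=CLOSED
  event#11 t=29ms outcome=S: state=CLOSED
  event#12 t=31ms outcome=S: state=CLOSED
  event#13 t=34ms outcome=S: state=CLOSED
  event#14 t=36ms outcome=F: state=CLOSED
  event#15 t=39ms outcome=F: state=CLOSED
  event#16 t=43ms outcome=S: state=CLOSED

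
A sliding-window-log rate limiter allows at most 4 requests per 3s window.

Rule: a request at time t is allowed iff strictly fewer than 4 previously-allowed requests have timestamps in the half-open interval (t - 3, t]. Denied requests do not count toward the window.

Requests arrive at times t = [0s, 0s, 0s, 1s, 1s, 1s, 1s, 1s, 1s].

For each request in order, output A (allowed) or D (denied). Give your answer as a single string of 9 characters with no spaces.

Answer: AAAADDDDD

Derivation:
Tracking allowed requests in the window:
  req#1 t=0s: ALLOW
  req#2 t=0s: ALLOW
  req#3 t=0s: ALLOW
  req#4 t=1s: ALLOW
  req#5 t=1s: DENY
  req#6 t=1s: DENY
  req#7 t=1s: DENY
  req#8 t=1s: DENY
  req#9 t=1s: DENY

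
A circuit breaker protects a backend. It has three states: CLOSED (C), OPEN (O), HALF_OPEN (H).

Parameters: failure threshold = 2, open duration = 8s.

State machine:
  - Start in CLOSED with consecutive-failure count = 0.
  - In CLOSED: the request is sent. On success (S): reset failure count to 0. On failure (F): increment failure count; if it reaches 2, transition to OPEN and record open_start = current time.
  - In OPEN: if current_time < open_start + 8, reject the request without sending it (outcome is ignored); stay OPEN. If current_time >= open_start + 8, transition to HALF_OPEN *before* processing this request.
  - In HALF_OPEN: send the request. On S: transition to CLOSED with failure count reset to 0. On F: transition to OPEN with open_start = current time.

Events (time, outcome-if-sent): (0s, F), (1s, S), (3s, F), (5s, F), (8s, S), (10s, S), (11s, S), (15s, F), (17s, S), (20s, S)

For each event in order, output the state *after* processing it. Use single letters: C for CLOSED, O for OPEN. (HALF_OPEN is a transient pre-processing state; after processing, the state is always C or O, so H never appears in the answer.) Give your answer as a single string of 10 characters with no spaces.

Answer: CCCOOOOOOO

Derivation:
State after each event:
  event#1 t=0s outcome=F: state=CLOSED
  event#2 t=1s outcome=S: state=CLOSED
  event#3 t=3s outcome=F: state=CLOSED
  event#4 t=5s outcome=F: state=OPEN
  event#5 t=8s outcome=S: state=OPEN
  event#6 t=10s outcome=S: state=OPEN
  event#7 t=11s outcome=S: state=OPEN
  event#8 t=15s outcome=F: state=OPEN
  event#9 t=17s outcome=S: state=OPEN
  event#10 t=20s outcome=S: state=OPEN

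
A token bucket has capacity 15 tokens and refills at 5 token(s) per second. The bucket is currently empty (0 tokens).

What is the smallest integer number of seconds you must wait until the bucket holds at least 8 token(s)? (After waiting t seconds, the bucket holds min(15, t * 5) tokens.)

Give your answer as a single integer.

Need t * 5 >= 8, so t >= 8/5.
Smallest integer t = ceil(8/5) = 2.

Answer: 2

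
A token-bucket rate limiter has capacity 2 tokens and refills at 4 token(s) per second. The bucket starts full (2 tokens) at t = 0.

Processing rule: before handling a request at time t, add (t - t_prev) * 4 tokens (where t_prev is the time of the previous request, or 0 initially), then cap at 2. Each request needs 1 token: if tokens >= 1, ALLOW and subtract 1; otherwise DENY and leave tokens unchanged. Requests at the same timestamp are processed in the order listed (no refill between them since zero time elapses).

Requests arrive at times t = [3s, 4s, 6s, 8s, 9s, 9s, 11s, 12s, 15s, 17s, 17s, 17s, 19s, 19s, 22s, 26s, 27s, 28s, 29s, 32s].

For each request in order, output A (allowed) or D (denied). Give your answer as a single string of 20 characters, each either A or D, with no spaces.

Answer: AAAAAAAAAAADAAAAAAAA

Derivation:
Simulating step by step:
  req#1 t=3s: ALLOW
  req#2 t=4s: ALLOW
  req#3 t=6s: ALLOW
  req#4 t=8s: ALLOW
  req#5 t=9s: ALLOW
  req#6 t=9s: ALLOW
  req#7 t=11s: ALLOW
  req#8 t=12s: ALLOW
  req#9 t=15s: ALLOW
  req#10 t=17s: ALLOW
  req#11 t=17s: ALLOW
  req#12 t=17s: DENY
  req#13 t=19s: ALLOW
  req#14 t=19s: ALLOW
  req#15 t=22s: ALLOW
  req#16 t=26s: ALLOW
  req#17 t=27s: ALLOW
  req#18 t=28s: ALLOW
  req#19 t=29s: ALLOW
  req#20 t=32s: ALLOW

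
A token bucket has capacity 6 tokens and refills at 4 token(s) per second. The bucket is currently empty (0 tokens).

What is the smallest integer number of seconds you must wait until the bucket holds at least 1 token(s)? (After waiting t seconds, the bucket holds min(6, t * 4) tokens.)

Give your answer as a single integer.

Need t * 4 >= 1, so t >= 1/4.
Smallest integer t = ceil(1/4) = 1.

Answer: 1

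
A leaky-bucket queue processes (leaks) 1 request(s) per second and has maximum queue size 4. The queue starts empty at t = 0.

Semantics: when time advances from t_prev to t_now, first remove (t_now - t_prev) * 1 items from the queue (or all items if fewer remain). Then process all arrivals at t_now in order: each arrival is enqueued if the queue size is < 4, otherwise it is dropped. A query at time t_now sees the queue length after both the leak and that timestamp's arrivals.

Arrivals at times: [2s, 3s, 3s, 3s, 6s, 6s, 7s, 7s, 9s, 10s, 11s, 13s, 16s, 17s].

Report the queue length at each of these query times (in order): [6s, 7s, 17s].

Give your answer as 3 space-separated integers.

Answer: 2 3 1

Derivation:
Queue lengths at query times:
  query t=6s: backlog = 2
  query t=7s: backlog = 3
  query t=17s: backlog = 1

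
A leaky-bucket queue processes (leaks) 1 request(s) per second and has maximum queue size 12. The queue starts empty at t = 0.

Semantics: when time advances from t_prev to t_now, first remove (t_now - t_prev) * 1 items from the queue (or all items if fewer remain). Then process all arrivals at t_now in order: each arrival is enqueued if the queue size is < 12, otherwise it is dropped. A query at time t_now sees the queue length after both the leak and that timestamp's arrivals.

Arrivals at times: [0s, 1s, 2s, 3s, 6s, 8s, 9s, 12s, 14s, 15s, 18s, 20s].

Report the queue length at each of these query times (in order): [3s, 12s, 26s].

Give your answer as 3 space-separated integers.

Answer: 1 1 0

Derivation:
Queue lengths at query times:
  query t=3s: backlog = 1
  query t=12s: backlog = 1
  query t=26s: backlog = 0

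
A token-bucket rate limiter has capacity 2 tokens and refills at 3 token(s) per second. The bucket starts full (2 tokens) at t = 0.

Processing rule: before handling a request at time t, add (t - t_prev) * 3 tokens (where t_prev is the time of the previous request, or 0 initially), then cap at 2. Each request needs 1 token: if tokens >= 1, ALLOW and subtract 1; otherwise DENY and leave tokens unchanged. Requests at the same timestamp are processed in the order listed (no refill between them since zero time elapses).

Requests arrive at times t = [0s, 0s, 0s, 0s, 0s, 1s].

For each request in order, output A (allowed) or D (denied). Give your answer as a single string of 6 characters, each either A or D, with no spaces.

Simulating step by step:
  req#1 t=0s: ALLOW
  req#2 t=0s: ALLOW
  req#3 t=0s: DENY
  req#4 t=0s: DENY
  req#5 t=0s: DENY
  req#6 t=1s: ALLOW

Answer: AADDDA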